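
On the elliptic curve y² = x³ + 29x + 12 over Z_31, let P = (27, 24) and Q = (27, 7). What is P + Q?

O

The two points share x = 27 and their y-coordinates satisfy 24 + 7 ≡ 0 (mod 31), so they are inverses. Their sum is the point at infinity.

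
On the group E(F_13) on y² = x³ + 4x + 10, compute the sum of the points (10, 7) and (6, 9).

(10, 7) + (6, 9). λ = (9 - 7)/(6 - 10) ≡ 2/9 mod 13. 9⁻¹ ≡ 3 (mod 13), so λ ≡ 6.
  x = λ² - 10 - 6 = 36 - 16 ≡ 7; y = λ·(10 - 7) - 7 ≡ 11. → (7, 11)

(7, 11)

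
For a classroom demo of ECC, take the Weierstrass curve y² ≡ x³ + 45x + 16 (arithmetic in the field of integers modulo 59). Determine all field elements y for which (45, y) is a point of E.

8, 51

x³ + 45x + 16 = 93166 ≡ 5 (mod 59).
Square roots of 5 mod 59: 8 and 51 (since 8² = 64 ≡ 5).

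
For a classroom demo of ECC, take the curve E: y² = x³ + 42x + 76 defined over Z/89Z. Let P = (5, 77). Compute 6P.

(6, 59)

Repeated addition: build up to 6P.
2P: tangent at (5, 77): λ = (3·5² + 42)/(2·77) ≡ 28/65. 65⁻¹ ≡ 63 (mod 89) since 65·63 = 4095 ≡ 1, so λ ≡ 28·63 ≡ 73.
  x = λ² - 5 - 5 = 5329 - 10 ≡ 68; y = λ·(5 - 68) - 77 ≡ 41. → (68, 41)
3P: (68, 41) + (5, 77). λ = (77 - 41)/(5 - 68) ≡ 36/26 mod 89. 26⁻¹ ≡ 24 (mod 89) since 26·24 = 624 ≡ 1, so λ ≡ 63.
  x = λ² - 68 - 5 = 3969 - 73 ≡ 69; y = λ·(68 - 69) - 41 ≡ 74. → (69, 74)
4P: (69, 74) + (5, 77). λ = (77 - 74)/(5 - 69) ≡ 3/25 mod 89. 25⁻¹ ≡ 57 (mod 89) since 25·57 = 1425 ≡ 1, so λ ≡ 82.
  x = λ² - 69 - 5 = 6724 - 74 ≡ 64; y = λ·(69 - 64) - 74 ≡ 69. → (64, 69)
5P: (64, 69) + (5, 77). λ = (77 - 69)/(5 - 64) ≡ 8/30 mod 89. 30⁻¹ ≡ 3 (mod 89), so λ ≡ 24.
  x = λ² - 64 - 5 = 576 - 69 ≡ 62; y = λ·(64 - 62) - 69 ≡ 68. → (62, 68)
6P: (62, 68) + (5, 77). λ = (77 - 68)/(5 - 62) ≡ 9/32 mod 89. 32⁻¹ ≡ 64 (mod 89), so λ ≡ 42.
  x = λ² - 62 - 5 = 1764 - 67 ≡ 6; y = λ·(62 - 6) - 68 ≡ 59. → (6, 59)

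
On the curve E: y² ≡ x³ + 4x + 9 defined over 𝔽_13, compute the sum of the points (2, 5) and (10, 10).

(2, 5) + (10, 10). λ = (10 - 5)/(10 - 2) ≡ 5/8 mod 13. 8⁻¹ ≡ 5 (mod 13) since 8·5 = 40 ≡ 1, so λ ≡ 12.
  x = λ² - 2 - 10 = 144 - 12 ≡ 2; y = λ·(2 - 2) - 5 ≡ 8. → (2, 8)

(2, 8)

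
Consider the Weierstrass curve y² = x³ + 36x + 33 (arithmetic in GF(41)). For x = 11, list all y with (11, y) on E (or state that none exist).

none

x³ + 36x + 33 = 1760 ≡ 38 (mod 41).
38 is a non-residue mod 41; no y exists.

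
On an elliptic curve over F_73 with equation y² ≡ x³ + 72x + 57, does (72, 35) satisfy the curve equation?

y² = 35² ≡ 57; x³ + 72x + 57 = 378489 ≡ 57 (mod 73). 57 = 57.

yes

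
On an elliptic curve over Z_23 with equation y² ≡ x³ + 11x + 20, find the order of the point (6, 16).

2P: tangent at (6, 16): λ = (3·6² + 11)/(2·16) ≡ 4/9. 9⁻¹ ≡ 18 (mod 23), so λ ≡ 4·18 ≡ 3.
  x = λ² - 6 - 6 = 9 - 12 ≡ 20; y = λ·(6 - 20) - 16 ≡ 11. → (20, 11)
3P: (20, 11) + (6, 16). λ = (16 - 11)/(6 - 20) ≡ 5/9 mod 23. 9⁻¹ ≡ 18 (mod 23), so λ ≡ 21.
  x = λ² - 20 - 6 = 441 - 26 ≡ 1; y = λ·(20 - 1) - 11 ≡ 20. → (1, 20)
4P: (1, 20) + (6, 16). λ = (16 - 20)/(6 - 1) ≡ 19/5 mod 23. 5⁻¹ ≡ 14 (mod 23) since 5·14 = 70 ≡ 1, so λ ≡ 13.
  x = λ² - 1 - 6 = 169 - 7 ≡ 1; y = λ·(1 - 1) - 20 ≡ 3. → (1, 3)
5P: (1, 3) + (6, 16). λ = (16 - 3)/(6 - 1) ≡ 13/5 mod 23. 5⁻¹ ≡ 14 (mod 23), so λ ≡ 21.
  x = λ² - 1 - 6 = 441 - 7 ≡ 20; y = λ·(1 - 20) - 3 ≡ 12. → (20, 12)
6P: (20, 12) + (6, 16). λ = (16 - 12)/(6 - 20) ≡ 4/9 mod 23. 9⁻¹ ≡ 18 (mod 23), so λ ≡ 3.
  x = λ² - 20 - 6 = 9 - 26 ≡ 6; y = λ·(20 - 6) - 12 ≡ 7. → (6, 7)
7P: (6, 7) + (6, 16): same x and y₁ ≡ -y₂, so the sum is the point at infinity.
7P = the point at infinity, so the order is 7.

7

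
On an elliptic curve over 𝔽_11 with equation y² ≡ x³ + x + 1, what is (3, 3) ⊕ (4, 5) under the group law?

(8, 9)

(3, 3) + (4, 5). λ = (5 - 3)/(4 - 3) ≡ 2/1 mod 11. 1⁻¹ ≡ 1 (mod 11), so λ ≡ 2.
  x = λ² - 3 - 4 = 4 - 7 ≡ 8; y = λ·(3 - 8) - 3 ≡ 9. → (8, 9)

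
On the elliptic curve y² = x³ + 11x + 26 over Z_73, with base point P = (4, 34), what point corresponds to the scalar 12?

Repeated addition: build up to 12P.
2P: tangent at (4, 34): λ = (3·4² + 11)/(2·34) ≡ 59/68. 68⁻¹ ≡ 29 (mod 73), so λ ≡ 59·29 ≡ 32.
  x = λ² - 4 - 4 = 1024 - 8 ≡ 67; y = λ·(4 - 67) - 34 ≡ 67. → (67, 67)
3P: (67, 67) + (4, 34). λ = (34 - 67)/(4 - 67) ≡ 40/10 mod 73. 10⁻¹ ≡ 22 (mod 73) since 10·22 = 220 ≡ 1, so λ ≡ 4.
  x = λ² - 67 - 4 = 16 - 71 ≡ 18; y = λ·(67 - 18) - 67 ≡ 56. → (18, 56)
4P: (18, 56) + (4, 34). λ = (34 - 56)/(4 - 18) ≡ 51/59 mod 73. 59⁻¹ ≡ 26 (mod 73), so λ ≡ 12.
  x = λ² - 18 - 4 = 144 - 22 ≡ 49; y = λ·(18 - 49) - 56 ≡ 10. → (49, 10)
5P: (49, 10) + (4, 34). λ = (34 - 10)/(4 - 49) ≡ 24/28 mod 73. 28⁻¹ ≡ 60 (mod 73), so λ ≡ 53.
  x = λ² - 49 - 4 = 2809 - 53 ≡ 55; y = λ·(49 - 55) - 10 ≡ 37. → (55, 37)
6P: (55, 37) + (4, 34). λ = (34 - 37)/(4 - 55) ≡ 70/22 mod 73. 22⁻¹ ≡ 10 (mod 73) since 22·10 = 220 ≡ 1, so λ ≡ 43.
  x = λ² - 55 - 4 = 1849 - 59 ≡ 38; y = λ·(55 - 38) - 37 ≡ 37. → (38, 37)
7P: (38, 37) + (4, 34). λ = (34 - 37)/(4 - 38) ≡ 70/39 mod 73. 39⁻¹ ≡ 15 (mod 73), so λ ≡ 28.
  x = λ² - 38 - 4 = 784 - 42 ≡ 12; y = λ·(38 - 12) - 37 ≡ 34. → (12, 34)
8P: (12, 34) + (4, 34). λ = (34 - 34)/(4 - 12) ≡ 0/65 mod 73. 65⁻¹ ≡ 9 (mod 73) since 65·9 = 585 ≡ 1, so λ ≡ 0.
  x = λ² - 12 - 4 = 0 - 16 ≡ 57; y = λ·(12 - 57) - 34 ≡ 39. → (57, 39)
9P: (57, 39) + (4, 34). λ = (34 - 39)/(4 - 57) ≡ 68/20 mod 73. 20⁻¹ ≡ 11 (mod 73), so λ ≡ 18.
  x = λ² - 57 - 4 = 324 - 61 ≡ 44; y = λ·(57 - 44) - 39 ≡ 49. → (44, 49)
10P: (44, 49) + (4, 34). λ = (34 - 49)/(4 - 44) ≡ 58/33 mod 73. 33⁻¹ ≡ 31 (mod 73), so λ ≡ 46.
  x = λ² - 44 - 4 = 2116 - 48 ≡ 24; y = λ·(44 - 24) - 49 ≡ 68. → (24, 68)
11P: (24, 68) + (4, 34). λ = (34 - 68)/(4 - 24) ≡ 39/53 mod 73. 53⁻¹ ≡ 62 (mod 73) since 53·62 = 3286 ≡ 1, so λ ≡ 9.
  x = λ² - 24 - 4 = 81 - 28 ≡ 53; y = λ·(24 - 53) - 68 ≡ 36. → (53, 36)
12P: (53, 36) + (4, 34). λ = (34 - 36)/(4 - 53) ≡ 71/24 mod 73. 24⁻¹ ≡ 70 (mod 73), so λ ≡ 6.
  x = λ² - 53 - 4 = 36 - 57 ≡ 52; y = λ·(53 - 52) - 36 ≡ 43. → (52, 43)

(52, 43)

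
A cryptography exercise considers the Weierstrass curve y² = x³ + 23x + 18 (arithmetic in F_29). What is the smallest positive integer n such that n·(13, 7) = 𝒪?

2P: tangent at (13, 7): λ = (3·13² + 23)/(2·7) ≡ 8/14. 14⁻¹ ≡ 27 (mod 29), so λ ≡ 8·27 ≡ 13.
  x = λ² - 13 - 13 = 169 - 26 ≡ 27; y = λ·(13 - 27) - 7 ≡ 14. → (27, 14)
3P: (27, 14) + (13, 7). λ = (7 - 14)/(13 - 27) ≡ 22/15 mod 29. 15⁻¹ ≡ 2 (mod 29), so λ ≡ 15.
  x = λ² - 27 - 13 = 225 - 40 ≡ 11; y = λ·(27 - 11) - 14 ≡ 23. → (11, 23)
4P: (11, 23) + (13, 7). λ = (7 - 23)/(13 - 11) ≡ 13/2 mod 29. 2⁻¹ ≡ 15 (mod 29), so λ ≡ 21.
  x = λ² - 11 - 13 = 441 - 24 ≡ 11; y = λ·(11 - 11) - 23 ≡ 6. → (11, 6)
5P: (11, 6) + (13, 7). λ = (7 - 6)/(13 - 11) ≡ 1/2 mod 29. 2⁻¹ ≡ 15 (mod 29) since 2·15 = 30 ≡ 1, so λ ≡ 15.
  x = λ² - 11 - 13 = 225 - 24 ≡ 27; y = λ·(11 - 27) - 6 ≡ 15. → (27, 15)
6P: (27, 15) + (13, 7). λ = (7 - 15)/(13 - 27) ≡ 21/15 mod 29. 15⁻¹ ≡ 2 (mod 29), so λ ≡ 13.
  x = λ² - 27 - 13 = 169 - 40 ≡ 13; y = λ·(27 - 13) - 15 ≡ 22. → (13, 22)
7P: (13, 22) + (13, 7): same x and y₁ ≡ -y₂, so the sum is 𝒪.
7P = 𝒪, so the order is 7.

7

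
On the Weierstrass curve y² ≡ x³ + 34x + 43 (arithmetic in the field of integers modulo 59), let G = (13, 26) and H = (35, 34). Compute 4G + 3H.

(16, 9)

First 4G:
Repeated addition: build up to 4G.
2G: tangent at (13, 26): λ = (3·13² + 34)/(2·26) ≡ 10/52. 52⁻¹ ≡ 42 (mod 59) since 52·42 = 2184 ≡ 1, so λ ≡ 10·42 ≡ 7.
  x = λ² - 13 - 13 = 49 - 26 ≡ 23; y = λ·(13 - 23) - 26 ≡ 22. → (23, 22)
3G: (23, 22) + (13, 26). λ = (26 - 22)/(13 - 23) ≡ 4/49 mod 59. 49⁻¹ ≡ 53 (mod 59) since 49·53 = 2597 ≡ 1, so λ ≡ 35.
  x = λ² - 23 - 13 = 1225 - 36 ≡ 9; y = λ·(23 - 9) - 22 ≡ 55. → (9, 55)
4G: (9, 55) + (13, 26). λ = (26 - 55)/(13 - 9) ≡ 30/4 mod 59. 4⁻¹ ≡ 15 (mod 59) since 4·15 = 60 ≡ 1, so λ ≡ 37.
  x = λ² - 9 - 13 = 1369 - 22 ≡ 49; y = λ·(9 - 49) - 55 ≡ 58. → (49, 58)
4G = (49, 58).
Next 3H:
Repeated addition: build up to 3H.
2H: tangent at (35, 34): λ = (3·35² + 34)/(2·34) ≡ 51/9. 9⁻¹ ≡ 46 (mod 59), so λ ≡ 51·46 ≡ 45.
  x = λ² - 35 - 35 = 2025 - 70 ≡ 8; y = λ·(35 - 8) - 34 ≡ 1. → (8, 1)
3H: (8, 1) + (35, 34). λ = (34 - 1)/(35 - 8) ≡ 33/27 mod 59. 27⁻¹ ≡ 35 (mod 59) since 27·35 = 945 ≡ 1, so λ ≡ 34.
  x = λ² - 8 - 35 = 1156 - 43 ≡ 51; y = λ·(8 - 51) - 1 ≡ 12. → (51, 12)
3H = (51, 12).
Finally 4G + 3H:
(49, 58) + (51, 12). λ = (12 - 58)/(51 - 49) ≡ 13/2 mod 59. 2⁻¹ ≡ 30 (mod 59), so λ ≡ 36.
  x = λ² - 49 - 51 = 1296 - 100 ≡ 16; y = λ·(49 - 16) - 58 ≡ 9. → (16, 9)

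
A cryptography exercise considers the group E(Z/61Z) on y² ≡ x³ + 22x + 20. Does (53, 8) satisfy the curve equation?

y² = 8² ≡ 3; x³ + 22x + 20 = 150063 ≡ 3 (mod 61). 3 = 3.

yes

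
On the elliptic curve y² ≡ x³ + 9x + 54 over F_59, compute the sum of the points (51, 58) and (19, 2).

(40, 35)

(51, 58) + (19, 2). λ = (2 - 58)/(19 - 51) ≡ 3/27 mod 59. 27⁻¹ ≡ 35 (mod 59), so λ ≡ 46.
  x = λ² - 51 - 19 = 2116 - 70 ≡ 40; y = λ·(51 - 40) - 58 ≡ 35. → (40, 35)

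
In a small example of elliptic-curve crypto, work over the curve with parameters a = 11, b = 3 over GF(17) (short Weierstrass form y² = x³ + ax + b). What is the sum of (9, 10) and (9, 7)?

O

The two points share x = 9 and their y-coordinates satisfy 10 + 7 ≡ 0 (mod 17), so they are inverses. Their sum is O.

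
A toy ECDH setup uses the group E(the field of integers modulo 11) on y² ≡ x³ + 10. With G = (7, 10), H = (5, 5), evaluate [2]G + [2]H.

(10, 3)

First 2G:
Repeated addition: build up to 2G.
2G: tangent at (7, 10): λ = (3·7² + 0)/(2·10) ≡ 4/9. 9⁻¹ ≡ 5 (mod 11), so λ ≡ 4·5 ≡ 9.
  x = λ² - 7 - 7 = 81 - 14 ≡ 1; y = λ·(7 - 1) - 10 ≡ 0. → (1, 0)
2G = (1, 0).
Next 2H:
Repeated addition: build up to 2H.
2H: tangent at (5, 5): λ = (3·5² + 0)/(2·5) ≡ 9/10. 10⁻¹ ≡ 10 (mod 11) since 10·10 = 100 ≡ 1, so λ ≡ 9·10 ≡ 2.
  x = λ² - 5 - 5 = 4 - 10 ≡ 5; y = λ·(5 - 5) - 5 ≡ 6. → (5, 6)
2H = (5, 6).
Finally 2G + 2H:
(1, 0) + (5, 6). λ = (6 - 0)/(5 - 1) ≡ 6/4 mod 11. 4⁻¹ ≡ 3 (mod 11), so λ ≡ 7.
  x = λ² - 1 - 5 = 49 - 6 ≡ 10; y = λ·(1 - 10) - 0 ≡ 3. → (10, 3)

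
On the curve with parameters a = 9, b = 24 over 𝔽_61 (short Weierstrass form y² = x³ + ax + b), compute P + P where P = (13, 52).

(57, 30)

tangent at (13, 52): λ = (3·13² + 9)/(2·52) ≡ 28/43. 43⁻¹ ≡ 44 (mod 61) since 43·44 = 1892 ≡ 1, so λ ≡ 28·44 ≡ 12.
  x = λ² - 13 - 13 = 144 - 26 ≡ 57; y = λ·(13 - 57) - 52 ≡ 30. → (57, 30)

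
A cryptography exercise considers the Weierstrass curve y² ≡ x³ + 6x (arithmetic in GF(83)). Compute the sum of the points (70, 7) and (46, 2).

(70, 7) + (46, 2). λ = (2 - 7)/(46 - 70) ≡ 78/59 mod 83. 59⁻¹ ≡ 38 (mod 83), so λ ≡ 59.
  x = λ² - 70 - 46 = 3481 - 116 ≡ 45; y = λ·(70 - 45) - 7 ≡ 57. → (45, 57)

(45, 57)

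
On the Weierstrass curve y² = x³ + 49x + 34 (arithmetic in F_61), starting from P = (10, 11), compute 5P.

(29, 23)

Repeated addition: build up to 5P.
2P: tangent at (10, 11): λ = (3·10² + 49)/(2·11) ≡ 44/22. 22⁻¹ ≡ 25 (mod 61) since 22·25 = 550 ≡ 1, so λ ≡ 44·25 ≡ 2.
  x = λ² - 10 - 10 = 4 - 20 ≡ 45; y = λ·(10 - 45) - 11 ≡ 41. → (45, 41)
3P: (45, 41) + (10, 11). λ = (11 - 41)/(10 - 45) ≡ 31/26 mod 61. 26⁻¹ ≡ 54 (mod 61), so λ ≡ 27.
  x = λ² - 45 - 10 = 729 - 55 ≡ 3; y = λ·(45 - 3) - 41 ≡ 56. → (3, 56)
4P: (3, 56) + (10, 11). λ = (11 - 56)/(10 - 3) ≡ 16/7 mod 61. 7⁻¹ ≡ 35 (mod 61), so λ ≡ 11.
  x = λ² - 3 - 10 = 121 - 13 ≡ 47; y = λ·(3 - 47) - 56 ≡ 9. → (47, 9)
5P: (47, 9) + (10, 11). λ = (11 - 9)/(10 - 47) ≡ 2/24 mod 61. 24⁻¹ ≡ 28 (mod 61), so λ ≡ 56.
  x = λ² - 47 - 10 = 3136 - 57 ≡ 29; y = λ·(47 - 29) - 9 ≡ 23. → (29, 23)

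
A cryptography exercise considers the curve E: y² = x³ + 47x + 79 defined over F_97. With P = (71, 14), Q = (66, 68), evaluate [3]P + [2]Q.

(8, 71)

First 3P:
Repeated addition: build up to 3P.
2P: tangent at (71, 14): λ = (3·71² + 47)/(2·14) ≡ 38/28. 28⁻¹ ≡ 52 (mod 97), so λ ≡ 38·52 ≡ 36.
  x = λ² - 71 - 71 = 1296 - 142 ≡ 87; y = λ·(71 - 87) - 14 ≡ 89. → (87, 89)
3P: (87, 89) + (71, 14). λ = (14 - 89)/(71 - 87) ≡ 22/81 mod 97. 81⁻¹ ≡ 6 (mod 97), so λ ≡ 35.
  x = λ² - 87 - 71 = 1225 - 158 ≡ 0; y = λ·(87 - 0) - 89 ≡ 46. → (0, 46)
3P = (0, 46).
Next 2Q:
Repeated addition: build up to 2Q.
2Q: tangent at (66, 68): λ = (3·66² + 47)/(2·68) ≡ 20/39. 39⁻¹ ≡ 5 (mod 97), so λ ≡ 20·5 ≡ 3.
  x = λ² - 66 - 66 = 9 - 132 ≡ 71; y = λ·(66 - 71) - 68 ≡ 14. → (71, 14)
2Q = (71, 14).
Finally 3P + 2Q:
(0, 46) + (71, 14). λ = (14 - 46)/(71 - 0) ≡ 65/71 mod 97. 71⁻¹ ≡ 41 (mod 97), so λ ≡ 46.
  x = λ² - 0 - 71 = 2116 - 71 ≡ 8; y = λ·(0 - 8) - 46 ≡ 71. → (8, 71)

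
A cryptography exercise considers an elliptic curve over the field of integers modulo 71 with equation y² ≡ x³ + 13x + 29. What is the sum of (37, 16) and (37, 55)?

The two points share x = 37 and their y-coordinates satisfy 16 + 55 ≡ 0 (mod 71), so they are inverses. Their sum is ∞.

O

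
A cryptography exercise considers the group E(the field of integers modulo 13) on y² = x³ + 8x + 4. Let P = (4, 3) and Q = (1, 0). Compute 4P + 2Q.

(4, 3)

First 4P:
Repeated addition: build up to 4P.
2P: tangent at (4, 3): λ = (3·4² + 8)/(2·3) ≡ 4/6. 6⁻¹ ≡ 11 (mod 13) since 6·11 = 66 ≡ 1, so λ ≡ 4·11 ≡ 5.
  x = λ² - 4 - 4 = 25 - 8 ≡ 4; y = λ·(4 - 4) - 3 ≡ 10. → (4, 10)
3P: (4, 10) + (4, 3): same x and y₁ ≡ -y₂, so the sum is O.
4P: O + (4, 3) = (4, 3) (identity).
4P = (4, 3).
Next 2Q:
Repeated addition: build up to 2Q.
2Q: (1, 0) + (1, 0): same x and y₁ ≡ -y₂, so the sum is O.
2Q = O.
Finally 4P + 2Q:
(4, 3) + O = (4, 3) (identity).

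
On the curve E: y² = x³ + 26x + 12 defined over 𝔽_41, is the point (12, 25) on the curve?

y² = 25² ≡ 10; x³ + 26x + 12 = 2052 ≡ 2 (mod 41). 10 ≠ 2.

no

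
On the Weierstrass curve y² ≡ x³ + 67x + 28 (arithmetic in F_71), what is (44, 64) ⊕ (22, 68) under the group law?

(42, 26)

(44, 64) + (22, 68). λ = (68 - 64)/(22 - 44) ≡ 4/49 mod 71. 49⁻¹ ≡ 29 (mod 71) since 49·29 = 1421 ≡ 1, so λ ≡ 45.
  x = λ² - 44 - 22 = 2025 - 66 ≡ 42; y = λ·(44 - 42) - 64 ≡ 26. → (42, 26)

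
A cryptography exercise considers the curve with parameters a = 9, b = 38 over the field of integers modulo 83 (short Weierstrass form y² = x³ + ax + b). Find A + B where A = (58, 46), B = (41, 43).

(61, 56)

(58, 46) + (41, 43). λ = (43 - 46)/(41 - 58) ≡ 80/66 mod 83. 66⁻¹ ≡ 39 (mod 83), so λ ≡ 49.
  x = λ² - 58 - 41 = 2401 - 99 ≡ 61; y = λ·(58 - 61) - 46 ≡ 56. → (61, 56)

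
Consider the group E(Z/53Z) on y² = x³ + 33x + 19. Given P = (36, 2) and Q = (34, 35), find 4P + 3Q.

First 4P:
Double-and-add on 4 = (100)₂. Start with P = (36, 2) for the leading 1-bit.
double: tangent at (36, 2): λ = (3·36² + 33)/(2·2) ≡ 52/4. 4⁻¹ ≡ 40 (mod 53) since 4·40 = 160 ≡ 1, so λ ≡ 52·40 ≡ 13.
  x = λ² - 36 - 36 = 169 - 72 ≡ 44; y = λ·(36 - 44) - 2 ≡ 0. → (44, 0)
double: (44, 0) + (44, 0): same x and y₁ ≡ -y₂, so the sum is the point at infinity.
4P = the point at infinity.
Next 3Q:
Repeated addition: build up to 3Q.
2Q: tangent at (34, 35): λ = (3·34² + 33)/(2·35) ≡ 3/17. 17⁻¹ ≡ 25 (mod 53) since 17·25 = 425 ≡ 1, so λ ≡ 3·25 ≡ 22.
  x = λ² - 34 - 34 = 484 - 68 ≡ 45; y = λ·(34 - 45) - 35 ≡ 41. → (45, 41)
3Q: (45, 41) + (34, 35). λ = (35 - 41)/(34 - 45) ≡ 47/42 mod 53. 42⁻¹ ≡ 24 (mod 53), so λ ≡ 15.
  x = λ² - 45 - 34 = 225 - 79 ≡ 40; y = λ·(45 - 40) - 41 ≡ 34. → (40, 34)
3Q = (40, 34).
Finally 4P + 3Q:
the point at infinity + (40, 34) = (40, 34) (identity).

(40, 34)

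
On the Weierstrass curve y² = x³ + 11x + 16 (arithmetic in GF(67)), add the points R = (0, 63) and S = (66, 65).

(5, 14)

(0, 63) + (66, 65). λ = (65 - 63)/(66 - 0) ≡ 2/66 mod 67. 66⁻¹ ≡ 66 (mod 67), so λ ≡ 65.
  x = λ² - 0 - 66 = 4225 - 66 ≡ 5; y = λ·(0 - 5) - 63 ≡ 14. → (5, 14)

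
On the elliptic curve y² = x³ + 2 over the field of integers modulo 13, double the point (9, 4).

tangent at (9, 4): λ = (3·9² + 0)/(2·4) ≡ 9/8. 8⁻¹ ≡ 5 (mod 13), so λ ≡ 9·5 ≡ 6.
  x = λ² - 9 - 9 = 36 - 18 ≡ 5; y = λ·(9 - 5) - 4 ≡ 7. → (5, 7)

(5, 7)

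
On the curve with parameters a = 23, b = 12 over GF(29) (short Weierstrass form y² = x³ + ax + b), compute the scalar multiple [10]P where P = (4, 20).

(24, 2)

Repeated addition: build up to 10P.
2P: tangent at (4, 20): λ = (3·4² + 23)/(2·20) ≡ 13/11. 11⁻¹ ≡ 8 (mod 29), so λ ≡ 13·8 ≡ 17.
  x = λ² - 4 - 4 = 289 - 8 ≡ 20; y = λ·(4 - 20) - 20 ≡ 27. → (20, 27)
3P: (20, 27) + (4, 20). λ = (20 - 27)/(4 - 20) ≡ 22/13 mod 29. 13⁻¹ ≡ 9 (mod 29), so λ ≡ 24.
  x = λ² - 20 - 4 = 576 - 24 ≡ 1; y = λ·(20 - 1) - 27 ≡ 23. → (1, 23)
4P: (1, 23) + (4, 20). λ = (20 - 23)/(4 - 1) ≡ 26/3 mod 29. 3⁻¹ ≡ 10 (mod 29) since 3·10 = 30 ≡ 1, so λ ≡ 28.
  x = λ² - 1 - 4 = 784 - 5 ≡ 25; y = λ·(1 - 25) - 23 ≡ 1. → (25, 1)
5P: (25, 1) + (4, 20). λ = (20 - 1)/(4 - 25) ≡ 19/8 mod 29. 8⁻¹ ≡ 11 (mod 29) since 8·11 = 88 ≡ 1, so λ ≡ 6.
  x = λ² - 25 - 4 = 36 - 29 ≡ 7; y = λ·(25 - 7) - 1 ≡ 20. → (7, 20)
6P: (7, 20) + (4, 20). λ = (20 - 20)/(4 - 7) ≡ 0/26 mod 29. 26⁻¹ ≡ 19 (mod 29), so λ ≡ 0.
  x = λ² - 7 - 4 = 0 - 11 ≡ 18; y = λ·(7 - 18) - 20 ≡ 9. → (18, 9)
7P: (18, 9) + (4, 20). λ = (20 - 9)/(4 - 18) ≡ 11/15 mod 29. 15⁻¹ ≡ 2 (mod 29), so λ ≡ 22.
  x = λ² - 18 - 4 = 484 - 22 ≡ 27; y = λ·(18 - 27) - 9 ≡ 25. → (27, 25)
8P: (27, 25) + (4, 20). λ = (20 - 25)/(4 - 27) ≡ 24/6 mod 29. 6⁻¹ ≡ 5 (mod 29) since 6·5 = 30 ≡ 1, so λ ≡ 4.
  x = λ² - 27 - 4 = 16 - 31 ≡ 14; y = λ·(27 - 14) - 25 ≡ 27. → (14, 27)
9P: (14, 27) + (4, 20). λ = (20 - 27)/(4 - 14) ≡ 22/19 mod 29. 19⁻¹ ≡ 26 (mod 29) since 19·26 = 494 ≡ 1, so λ ≡ 21.
  x = λ² - 14 - 4 = 441 - 18 ≡ 17; y = λ·(14 - 17) - 27 ≡ 26. → (17, 26)
10P: (17, 26) + (4, 20). λ = (20 - 26)/(4 - 17) ≡ 23/16 mod 29. 16⁻¹ ≡ 20 (mod 29) since 16·20 = 320 ≡ 1, so λ ≡ 25.
  x = λ² - 17 - 4 = 625 - 21 ≡ 24; y = λ·(17 - 24) - 26 ≡ 2. → (24, 2)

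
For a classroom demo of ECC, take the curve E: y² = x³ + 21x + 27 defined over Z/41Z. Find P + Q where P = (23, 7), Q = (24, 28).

(25, 33)

(23, 7) + (24, 28). λ = (28 - 7)/(24 - 23) ≡ 21/1 mod 41. 1⁻¹ ≡ 1 (mod 41) since 1·1 = 1 ≡ 1, so λ ≡ 21.
  x = λ² - 23 - 24 = 441 - 47 ≡ 25; y = λ·(23 - 25) - 7 ≡ 33. → (25, 33)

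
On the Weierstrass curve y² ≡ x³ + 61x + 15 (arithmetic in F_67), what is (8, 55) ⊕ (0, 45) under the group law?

(8, 55) + (0, 45). λ = (45 - 55)/(0 - 8) ≡ 57/59 mod 67. 59⁻¹ ≡ 25 (mod 67), so λ ≡ 18.
  x = λ² - 8 - 0 = 324 - 8 ≡ 48; y = λ·(8 - 48) - 55 ≡ 29. → (48, 29)

(48, 29)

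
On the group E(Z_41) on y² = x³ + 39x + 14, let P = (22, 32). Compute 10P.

Repeated addition: build up to 10P.
2P: tangent at (22, 32): λ = (3·22² + 39)/(2·32) ≡ 15/23. 23⁻¹ ≡ 25 (mod 41) since 23·25 = 575 ≡ 1, so λ ≡ 15·25 ≡ 6.
  x = λ² - 22 - 22 = 36 - 44 ≡ 33; y = λ·(22 - 33) - 32 ≡ 25. → (33, 25)
3P: (33, 25) + (22, 32). λ = (32 - 25)/(22 - 33) ≡ 7/30 mod 41. 30⁻¹ ≡ 26 (mod 41), so λ ≡ 18.
  x = λ² - 33 - 22 = 324 - 55 ≡ 23; y = λ·(33 - 23) - 25 ≡ 32. → (23, 32)
4P: (23, 32) + (22, 32). λ = (32 - 32)/(22 - 23) ≡ 0/40 mod 41. 40⁻¹ ≡ 40 (mod 41), so λ ≡ 0.
  x = λ² - 23 - 22 = 0 - 45 ≡ 37; y = λ·(23 - 37) - 32 ≡ 9. → (37, 9)
5P: (37, 9) + (22, 32). λ = (32 - 9)/(22 - 37) ≡ 23/26 mod 41. 26⁻¹ ≡ 30 (mod 41), so λ ≡ 34.
  x = λ² - 37 - 22 = 1156 - 59 ≡ 31; y = λ·(37 - 31) - 9 ≡ 31. → (31, 31)
6P: (31, 31) + (22, 32). λ = (32 - 31)/(22 - 31) ≡ 1/32 mod 41. 32⁻¹ ≡ 9 (mod 41), so λ ≡ 9.
  x = λ² - 31 - 22 = 81 - 53 ≡ 28; y = λ·(31 - 28) - 31 ≡ 37. → (28, 37)
7P: (28, 37) + (22, 32). λ = (32 - 37)/(22 - 28) ≡ 36/35 mod 41. 35⁻¹ ≡ 34 (mod 41) since 35·34 = 1190 ≡ 1, so λ ≡ 35.
  x = λ² - 28 - 22 = 1225 - 50 ≡ 27; y = λ·(28 - 27) - 37 ≡ 39. → (27, 39)
8P: (27, 39) + (22, 32). λ = (32 - 39)/(22 - 27) ≡ 34/36 mod 41. 36⁻¹ ≡ 8 (mod 41), so λ ≡ 26.
  x = λ² - 27 - 22 = 676 - 49 ≡ 12; y = λ·(27 - 12) - 39 ≡ 23. → (12, 23)
9P: (12, 23) + (22, 32). λ = (32 - 23)/(22 - 12) ≡ 9/10 mod 41. 10⁻¹ ≡ 37 (mod 41) since 10·37 = 370 ≡ 1, so λ ≡ 5.
  x = λ² - 12 - 22 = 25 - 34 ≡ 32; y = λ·(12 - 32) - 23 ≡ 0. → (32, 0)
10P: (32, 0) + (22, 32). λ = (32 - 0)/(22 - 32) ≡ 32/31 mod 41. 31⁻¹ ≡ 4 (mod 41) since 31·4 = 124 ≡ 1, so λ ≡ 5.
  x = λ² - 32 - 22 = 25 - 54 ≡ 12; y = λ·(32 - 12) - 0 ≡ 18. → (12, 18)

(12, 18)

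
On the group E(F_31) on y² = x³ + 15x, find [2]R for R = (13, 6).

(14, 28)

tangent at (13, 6): λ = (3·13² + 15)/(2·6) ≡ 26/12. 12⁻¹ ≡ 13 (mod 31) since 12·13 = 156 ≡ 1, so λ ≡ 26·13 ≡ 28.
  x = λ² - 13 - 13 = 784 - 26 ≡ 14; y = λ·(13 - 14) - 6 ≡ 28. → (14, 28)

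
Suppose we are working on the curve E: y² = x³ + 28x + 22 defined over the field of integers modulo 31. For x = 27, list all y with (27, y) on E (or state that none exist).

x³ + 28x + 22 = 20461 ≡ 1 (mod 31).
Square roots of 1 mod 31: 1 and 30 (since 1² = 1 ≡ 1).

1, 30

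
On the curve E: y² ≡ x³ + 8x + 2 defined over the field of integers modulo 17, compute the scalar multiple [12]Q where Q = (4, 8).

Double-and-add on 12 = (1100)₂. Start with Q = (4, 8) for the leading 1-bit.
double: tangent at (4, 8): λ = (3·4² + 8)/(2·8) ≡ 5/16. 16⁻¹ ≡ 16 (mod 17) since 16·16 = 256 ≡ 1, so λ ≡ 5·16 ≡ 12.
  x = λ² - 4 - 4 = 144 - 8 ≡ 0; y = λ·(4 - 0) - 8 ≡ 6. → (0, 6)
add Q: (0, 6) + (4, 8). λ = (8 - 6)/(4 - 0) ≡ 2/4 mod 17. 4⁻¹ ≡ 13 (mod 17), so λ ≡ 9.
  x = λ² - 0 - 4 = 81 - 4 ≡ 9; y = λ·(0 - 9) - 6 ≡ 15. → (9, 15)
double: tangent at (9, 15): λ = (3·9² + 8)/(2·15) ≡ 13/13. 13⁻¹ ≡ 4 (mod 17), so λ ≡ 13·4 ≡ 1.
  x = λ² - 9 - 9 = 1 - 18 ≡ 0; y = λ·(9 - 0) - 15 ≡ 11. → (0, 11)
double: tangent at (0, 11): λ = (3·0² + 8)/(2·11) ≡ 8/5. 5⁻¹ ≡ 7 (mod 17), so λ ≡ 8·7 ≡ 5.
  x = λ² - 0 - 0 = 25 - 0 ≡ 8; y = λ·(0 - 8) - 11 ≡ 0. → (8, 0)

(8, 0)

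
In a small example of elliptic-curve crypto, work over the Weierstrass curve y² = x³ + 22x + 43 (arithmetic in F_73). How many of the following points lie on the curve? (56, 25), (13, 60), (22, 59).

0

(56, 25): 25² ≡ 41, rhs ≡ 12 → off.
(13, 60): 60² ≡ 23, rhs ≡ 44 → off.
(22, 59): 59² ≡ 50, rhs ≡ 6 → off.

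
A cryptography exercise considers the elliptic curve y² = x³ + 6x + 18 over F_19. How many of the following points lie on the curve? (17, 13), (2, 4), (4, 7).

2

(17, 13): 13² ≡ 17, rhs ≡ 17 → on.
(2, 4): 4² ≡ 16, rhs ≡ 0 → off.
(4, 7): 7² ≡ 11, rhs ≡ 11 → on.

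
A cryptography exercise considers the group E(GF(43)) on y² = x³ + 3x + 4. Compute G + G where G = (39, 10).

(3, 13)

tangent at (39, 10): λ = (3·39² + 3)/(2·10) ≡ 8/20. 20⁻¹ ≡ 28 (mod 43) since 20·28 = 560 ≡ 1, so λ ≡ 8·28 ≡ 9.
  x = λ² - 39 - 39 = 81 - 78 ≡ 3; y = λ·(39 - 3) - 10 ≡ 13. → (3, 13)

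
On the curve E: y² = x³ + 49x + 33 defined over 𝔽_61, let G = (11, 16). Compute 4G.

(47, 43)

Repeated addition: build up to 4G.
2G: tangent at (11, 16): λ = (3·11² + 49)/(2·16) ≡ 46/32. 32⁻¹ ≡ 21 (mod 61) since 32·21 = 672 ≡ 1, so λ ≡ 46·21 ≡ 51.
  x = λ² - 11 - 11 = 2601 - 22 ≡ 17; y = λ·(11 - 17) - 16 ≡ 44. → (17, 44)
3G: (17, 44) + (11, 16). λ = (16 - 44)/(11 - 17) ≡ 33/55 mod 61. 55⁻¹ ≡ 10 (mod 61) since 55·10 = 550 ≡ 1, so λ ≡ 25.
  x = λ² - 17 - 11 = 625 - 28 ≡ 48; y = λ·(17 - 48) - 44 ≡ 35. → (48, 35)
4G: (48, 35) + (11, 16). λ = (16 - 35)/(11 - 48) ≡ 42/24 mod 61. 24⁻¹ ≡ 28 (mod 61), so λ ≡ 17.
  x = λ² - 48 - 11 = 289 - 59 ≡ 47; y = λ·(48 - 47) - 35 ≡ 43. → (47, 43)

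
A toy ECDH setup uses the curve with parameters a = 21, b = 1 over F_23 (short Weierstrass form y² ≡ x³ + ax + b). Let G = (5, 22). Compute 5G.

(1, 0)

Repeated addition: build up to 5G.
2G: tangent at (5, 22): λ = (3·5² + 21)/(2·22) ≡ 4/21. 21⁻¹ ≡ 11 (mod 23), so λ ≡ 4·11 ≡ 21.
  x = λ² - 5 - 5 = 441 - 10 ≡ 17; y = λ·(5 - 17) - 22 ≡ 2. → (17, 2)
3G: (17, 2) + (5, 22). λ = (22 - 2)/(5 - 17) ≡ 20/11 mod 23. 11⁻¹ ≡ 21 (mod 23), so λ ≡ 6.
  x = λ² - 17 - 5 = 36 - 22 ≡ 14; y = λ·(17 - 14) - 2 ≡ 16. → (14, 16)
4G: (14, 16) + (5, 22). λ = (22 - 16)/(5 - 14) ≡ 6/14 mod 23. 14⁻¹ ≡ 5 (mod 23) since 14·5 = 70 ≡ 1, so λ ≡ 7.
  x = λ² - 14 - 5 = 49 - 19 ≡ 7; y = λ·(14 - 7) - 16 ≡ 10. → (7, 10)
5G: (7, 10) + (5, 22). λ = (22 - 10)/(5 - 7) ≡ 12/21 mod 23. 21⁻¹ ≡ 11 (mod 23) since 21·11 = 231 ≡ 1, so λ ≡ 17.
  x = λ² - 7 - 5 = 289 - 12 ≡ 1; y = λ·(7 - 1) - 10 ≡ 0. → (1, 0)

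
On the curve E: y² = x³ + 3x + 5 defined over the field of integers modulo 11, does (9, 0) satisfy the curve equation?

y² = 0² ≡ 0; x³ + 3x + 5 = 761 ≡ 2 (mod 11). 0 ≠ 2.

no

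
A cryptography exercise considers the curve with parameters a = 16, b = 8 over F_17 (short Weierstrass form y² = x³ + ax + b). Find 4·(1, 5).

(4, 0)

Write Q = (1, 5).
Repeated addition: build up to 4Q.
2Q: tangent at (1, 5): λ = (3·1² + 16)/(2·5) ≡ 2/10. 10⁻¹ ≡ 12 (mod 17) since 10·12 = 120 ≡ 1, so λ ≡ 2·12 ≡ 7.
  x = λ² - 1 - 1 = 49 - 2 ≡ 13; y = λ·(1 - 13) - 5 ≡ 13. → (13, 13)
3Q: (13, 13) + (1, 5). λ = (5 - 13)/(1 - 13) ≡ 9/5 mod 17. 5⁻¹ ≡ 7 (mod 17), so λ ≡ 12.
  x = λ² - 13 - 1 = 144 - 14 ≡ 11; y = λ·(13 - 11) - 13 ≡ 11. → (11, 11)
4Q: (11, 11) + (1, 5). λ = (5 - 11)/(1 - 11) ≡ 11/7 mod 17. 7⁻¹ ≡ 5 (mod 17) since 7·5 = 35 ≡ 1, so λ ≡ 4.
  x = λ² - 11 - 1 = 16 - 12 ≡ 4; y = λ·(11 - 4) - 11 ≡ 0. → (4, 0)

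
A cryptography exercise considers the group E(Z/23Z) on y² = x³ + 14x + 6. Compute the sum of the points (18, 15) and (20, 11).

(12, 19)

(18, 15) + (20, 11). λ = (11 - 15)/(20 - 18) ≡ 19/2 mod 23. 2⁻¹ ≡ 12 (mod 23) since 2·12 = 24 ≡ 1, so λ ≡ 21.
  x = λ² - 18 - 20 = 441 - 38 ≡ 12; y = λ·(18 - 12) - 15 ≡ 19. → (12, 19)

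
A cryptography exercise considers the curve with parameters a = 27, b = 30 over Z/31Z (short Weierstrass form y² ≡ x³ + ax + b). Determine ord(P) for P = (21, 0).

2

2P: (21, 0) + (21, 0): same x and y₁ ≡ -y₂, so the sum is 𝒪.
2P = 𝒪, so the order is 2.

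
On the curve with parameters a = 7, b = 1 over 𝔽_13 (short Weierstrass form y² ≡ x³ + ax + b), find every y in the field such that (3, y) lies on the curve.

6, 7

x³ + 7x + 1 = 49 ≡ 10 (mod 13).
Square roots of 10 mod 13: 6 and 7 (since 6² = 36 ≡ 10).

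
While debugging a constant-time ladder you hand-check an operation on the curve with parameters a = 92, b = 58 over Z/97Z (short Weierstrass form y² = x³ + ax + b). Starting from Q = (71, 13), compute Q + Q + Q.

Repeated addition: build up to 3Q.
2Q: tangent at (71, 13): λ = (3·71² + 92)/(2·13) ≡ 83/26. 26⁻¹ ≡ 56 (mod 97) since 26·56 = 1456 ≡ 1, so λ ≡ 83·56 ≡ 89.
  x = λ² - 71 - 71 = 7921 - 142 ≡ 19; y = λ·(71 - 19) - 13 ≡ 56. → (19, 56)
3Q: (19, 56) + (71, 13). λ = (13 - 56)/(71 - 19) ≡ 54/52 mod 97. 52⁻¹ ≡ 28 (mod 97), so λ ≡ 57.
  x = λ² - 19 - 71 = 3249 - 90 ≡ 55; y = λ·(19 - 55) - 56 ≡ 26. → (55, 26)

(55, 26)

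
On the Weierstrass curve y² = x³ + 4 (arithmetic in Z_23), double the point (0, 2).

tangent at (0, 2): λ = (3·0² + 0)/(2·2) ≡ 0/4. 4⁻¹ ≡ 6 (mod 23), so λ ≡ 0·6 ≡ 0.
  x = λ² - 0 - 0 = 0 - 0 ≡ 0; y = λ·(0 - 0) - 2 ≡ 21. → (0, 21)

(0, 21)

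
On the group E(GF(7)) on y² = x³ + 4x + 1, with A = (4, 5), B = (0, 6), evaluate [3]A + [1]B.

First 3A:
Repeated addition: build up to 3A.
2A: tangent at (4, 5): λ = (3·4² + 4)/(2·5) ≡ 3/3. 3⁻¹ ≡ 5 (mod 7), so λ ≡ 3·5 ≡ 1.
  x = λ² - 4 - 4 = 1 - 8 ≡ 0; y = λ·(4 - 0) - 5 ≡ 6. → (0, 6)
3A: (0, 6) + (4, 5). λ = (5 - 6)/(4 - 0) ≡ 6/4 mod 7. 4⁻¹ ≡ 2 (mod 7) since 4·2 = 8 ≡ 1, so λ ≡ 5.
  x = λ² - 0 - 4 = 25 - 4 ≡ 0; y = λ·(0 - 0) - 6 ≡ 1. → (0, 1)
3A = (0, 1).
Finally 3A + B:
(0, 1) + (0, 6): same x and y₁ ≡ -y₂, so the sum is 𝒪.

O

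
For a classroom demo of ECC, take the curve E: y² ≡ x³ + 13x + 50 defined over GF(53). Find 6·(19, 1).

Write G = (19, 1).
Double-and-add on 6 = (110)₂. Start with G = (19, 1) for the leading 1-bit.
double: tangent at (19, 1): λ = (3·19² + 13)/(2·1) ≡ 36/2. 2⁻¹ ≡ 27 (mod 53), so λ ≡ 36·27 ≡ 18.
  x = λ² - 19 - 19 = 324 - 38 ≡ 21; y = λ·(19 - 21) - 1 ≡ 16. → (21, 16)
add G: (21, 16) + (19, 1). λ = (1 - 16)/(19 - 21) ≡ 38/51 mod 53. 51⁻¹ ≡ 26 (mod 53), so λ ≡ 34.
  x = λ² - 21 - 19 = 1156 - 40 ≡ 3; y = λ·(21 - 3) - 16 ≡ 13. → (3, 13)
double: tangent at (3, 13): λ = (3·3² + 13)/(2·13) ≡ 40/26. 26⁻¹ ≡ 51 (mod 53) since 26·51 = 1326 ≡ 1, so λ ≡ 40·51 ≡ 26.
  x = λ² - 3 - 3 = 676 - 6 ≡ 34; y = λ·(3 - 34) - 13 ≡ 29. → (34, 29)

(34, 29)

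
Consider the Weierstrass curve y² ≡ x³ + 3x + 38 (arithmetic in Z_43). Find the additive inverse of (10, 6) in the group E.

-(10, 6) = (10, -6 mod 43) = (10, 37).

(10, 37)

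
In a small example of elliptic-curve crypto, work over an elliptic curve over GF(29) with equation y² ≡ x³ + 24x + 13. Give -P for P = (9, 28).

-(9, 28) = (9, -28 mod 29) = (9, 1).

(9, 1)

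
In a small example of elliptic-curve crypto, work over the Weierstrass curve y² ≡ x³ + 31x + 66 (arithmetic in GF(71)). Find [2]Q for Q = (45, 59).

tangent at (45, 59): λ = (3·45² + 31)/(2·59) ≡ 0/47. 47⁻¹ ≡ 68 (mod 71) since 47·68 = 3196 ≡ 1, so λ ≡ 0·68 ≡ 0.
  x = λ² - 45 - 45 = 0 - 90 ≡ 52; y = λ·(45 - 52) - 59 ≡ 12. → (52, 12)

(52, 12)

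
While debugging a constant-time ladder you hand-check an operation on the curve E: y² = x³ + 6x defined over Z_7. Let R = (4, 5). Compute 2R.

(1, 0)

tangent at (4, 5): λ = (3·4² + 6)/(2·5) ≡ 5/3. 3⁻¹ ≡ 5 (mod 7) since 3·5 = 15 ≡ 1, so λ ≡ 5·5 ≡ 4.
  x = λ² - 4 - 4 = 16 - 8 ≡ 1; y = λ·(4 - 1) - 5 ≡ 0. → (1, 0)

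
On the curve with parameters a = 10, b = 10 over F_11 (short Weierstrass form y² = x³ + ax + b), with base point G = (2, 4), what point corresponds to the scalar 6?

(4, 2)

Double-and-add on 6 = (110)₂. Start with G = (2, 4) for the leading 1-bit.
double: tangent at (2, 4): λ = (3·2² + 10)/(2·4) ≡ 0/8. 8⁻¹ ≡ 7 (mod 11), so λ ≡ 0·7 ≡ 0.
  x = λ² - 2 - 2 = 0 - 4 ≡ 7; y = λ·(2 - 7) - 4 ≡ 7. → (7, 7)
add G: (7, 7) + (2, 4). λ = (4 - 7)/(2 - 7) ≡ 8/6 mod 11. 6⁻¹ ≡ 2 (mod 11), so λ ≡ 5.
  x = λ² - 7 - 2 = 25 - 9 ≡ 5; y = λ·(7 - 5) - 7 ≡ 3. → (5, 3)
double: tangent at (5, 3): λ = (3·5² + 10)/(2·3) ≡ 8/6. 6⁻¹ ≡ 2 (mod 11), so λ ≡ 8·2 ≡ 5.
  x = λ² - 5 - 5 = 25 - 10 ≡ 4; y = λ·(5 - 4) - 3 ≡ 2. → (4, 2)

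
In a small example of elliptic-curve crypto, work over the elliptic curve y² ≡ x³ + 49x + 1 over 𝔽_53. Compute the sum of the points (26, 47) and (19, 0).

(52, 51)

(26, 47) + (19, 0). λ = (0 - 47)/(19 - 26) ≡ 6/46 mod 53. 46⁻¹ ≡ 15 (mod 53), so λ ≡ 37.
  x = λ² - 26 - 19 = 1369 - 45 ≡ 52; y = λ·(26 - 52) - 47 ≡ 51. → (52, 51)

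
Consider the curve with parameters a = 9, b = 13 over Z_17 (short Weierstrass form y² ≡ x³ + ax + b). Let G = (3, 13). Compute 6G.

Double-and-add on 6 = (110)₂. Start with G = (3, 13) for the leading 1-bit.
double: tangent at (3, 13): λ = (3·3² + 9)/(2·13) ≡ 2/9. 9⁻¹ ≡ 2 (mod 17), so λ ≡ 2·2 ≡ 4.
  x = λ² - 3 - 3 = 16 - 6 ≡ 10; y = λ·(3 - 10) - 13 ≡ 10. → (10, 10)
add G: (10, 10) + (3, 13). λ = (13 - 10)/(3 - 10) ≡ 3/10 mod 17. 10⁻¹ ≡ 12 (mod 17), so λ ≡ 2.
  x = λ² - 10 - 3 = 4 - 13 ≡ 8; y = λ·(10 - 8) - 10 ≡ 11. → (8, 11)
double: tangent at (8, 11): λ = (3·8² + 9)/(2·11) ≡ 14/5. 5⁻¹ ≡ 7 (mod 17), so λ ≡ 14·7 ≡ 13.
  x = λ² - 8 - 8 = 169 - 16 ≡ 0; y = λ·(8 - 0) - 11 ≡ 8. → (0, 8)

(0, 8)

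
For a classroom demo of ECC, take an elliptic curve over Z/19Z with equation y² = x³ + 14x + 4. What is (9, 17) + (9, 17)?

(12, 0)

tangent at (9, 17): λ = (3·9² + 14)/(2·17) ≡ 10/15. 15⁻¹ ≡ 14 (mod 19), so λ ≡ 10·14 ≡ 7.
  x = λ² - 9 - 9 = 49 - 18 ≡ 12; y = λ·(9 - 12) - 17 ≡ 0. → (12, 0)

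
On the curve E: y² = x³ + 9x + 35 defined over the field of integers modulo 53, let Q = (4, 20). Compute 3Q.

(29, 27)

Repeated addition: build up to 3Q.
2Q: tangent at (4, 20): λ = (3·4² + 9)/(2·20) ≡ 4/40. 40⁻¹ ≡ 4 (mod 53) since 40·4 = 160 ≡ 1, so λ ≡ 4·4 ≡ 16.
  x = λ² - 4 - 4 = 256 - 8 ≡ 36; y = λ·(4 - 36) - 20 ≡ 51. → (36, 51)
3Q: (36, 51) + (4, 20). λ = (20 - 51)/(4 - 36) ≡ 22/21 mod 53. 21⁻¹ ≡ 48 (mod 53), so λ ≡ 49.
  x = λ² - 36 - 4 = 2401 - 40 ≡ 29; y = λ·(36 - 29) - 51 ≡ 27. → (29, 27)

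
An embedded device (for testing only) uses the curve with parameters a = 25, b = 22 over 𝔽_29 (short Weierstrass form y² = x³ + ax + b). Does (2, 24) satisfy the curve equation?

no

y² = 24² ≡ 25; x³ + 25x + 22 = 80 ≡ 22 (mod 29). 25 ≠ 22.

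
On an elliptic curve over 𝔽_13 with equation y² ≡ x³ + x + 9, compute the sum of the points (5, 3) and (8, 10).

(5, 3) + (8, 10). λ = (10 - 3)/(8 - 5) ≡ 7/3 mod 13. 3⁻¹ ≡ 9 (mod 13), so λ ≡ 11.
  x = λ² - 5 - 8 = 121 - 13 ≡ 4; y = λ·(5 - 4) - 3 ≡ 8. → (4, 8)

(4, 8)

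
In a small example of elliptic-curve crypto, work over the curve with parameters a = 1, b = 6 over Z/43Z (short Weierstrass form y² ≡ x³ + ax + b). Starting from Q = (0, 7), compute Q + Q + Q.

(26, 8)

Repeated addition: build up to 3Q.
2Q: tangent at (0, 7): λ = (3·0² + 1)/(2·7) ≡ 1/14. 14⁻¹ ≡ 40 (mod 43) since 14·40 = 560 ≡ 1, so λ ≡ 1·40 ≡ 40.
  x = λ² - 0 - 0 = 1600 - 0 ≡ 9; y = λ·(0 - 9) - 7 ≡ 20. → (9, 20)
3Q: (9, 20) + (0, 7). λ = (7 - 20)/(0 - 9) ≡ 30/34 mod 43. 34⁻¹ ≡ 19 (mod 43), so λ ≡ 11.
  x = λ² - 9 - 0 = 121 - 9 ≡ 26; y = λ·(9 - 26) - 20 ≡ 8. → (26, 8)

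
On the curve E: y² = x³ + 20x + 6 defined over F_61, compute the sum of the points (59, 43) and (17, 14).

(12, 49)

(59, 43) + (17, 14). λ = (14 - 43)/(17 - 59) ≡ 32/19 mod 61. 19⁻¹ ≡ 45 (mod 61), so λ ≡ 37.
  x = λ² - 59 - 17 = 1369 - 76 ≡ 12; y = λ·(59 - 12) - 43 ≡ 49. → (12, 49)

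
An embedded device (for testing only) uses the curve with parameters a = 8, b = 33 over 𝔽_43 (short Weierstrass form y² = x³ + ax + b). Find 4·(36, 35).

Write P = (36, 35).
Double-and-add on 4 = (100)₂. Start with P = (36, 35) for the leading 1-bit.
double: tangent at (36, 35): λ = (3·36² + 8)/(2·35) ≡ 26/27. 27⁻¹ ≡ 8 (mod 43), so λ ≡ 26·8 ≡ 36.
  x = λ² - 36 - 36 = 1296 - 72 ≡ 20; y = λ·(36 - 20) - 35 ≡ 25. → (20, 25)
double: tangent at (20, 25): λ = (3·20² + 8)/(2·25) ≡ 4/7. 7⁻¹ ≡ 37 (mod 43), so λ ≡ 4·37 ≡ 19.
  x = λ² - 20 - 20 = 361 - 40 ≡ 20; y = λ·(20 - 20) - 25 ≡ 18. → (20, 18)

(20, 18)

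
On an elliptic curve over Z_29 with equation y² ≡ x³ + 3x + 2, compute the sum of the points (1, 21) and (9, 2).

(1, 21) + (9, 2). λ = (2 - 21)/(9 - 1) ≡ 10/8 mod 29. 8⁻¹ ≡ 11 (mod 29) since 8·11 = 88 ≡ 1, so λ ≡ 23.
  x = λ² - 1 - 9 = 529 - 10 ≡ 26; y = λ·(1 - 26) - 21 ≡ 13. → (26, 13)

(26, 13)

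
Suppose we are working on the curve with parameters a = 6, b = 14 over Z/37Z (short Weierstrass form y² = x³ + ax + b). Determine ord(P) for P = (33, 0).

2

2P: (33, 0) + (33, 0): same x and y₁ ≡ -y₂, so the sum is ∞.
2P = ∞, so the order is 2.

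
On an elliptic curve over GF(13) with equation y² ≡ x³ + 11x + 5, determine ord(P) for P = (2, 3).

5

2P: tangent at (2, 3): λ = (3·2² + 11)/(2·3) ≡ 10/6. 6⁻¹ ≡ 11 (mod 13), so λ ≡ 10·11 ≡ 6.
  x = λ² - 2 - 2 = 36 - 4 ≡ 6; y = λ·(2 - 6) - 3 ≡ 12. → (6, 12)
3P: (6, 12) + (2, 3). λ = (3 - 12)/(2 - 6) ≡ 4/9 mod 13. 9⁻¹ ≡ 3 (mod 13), so λ ≡ 12.
  x = λ² - 6 - 2 = 144 - 8 ≡ 6; y = λ·(6 - 6) - 12 ≡ 1. → (6, 1)
4P: (6, 1) + (2, 3). λ = (3 - 1)/(2 - 6) ≡ 2/9 mod 13. 9⁻¹ ≡ 3 (mod 13) since 9·3 = 27 ≡ 1, so λ ≡ 6.
  x = λ² - 6 - 2 = 36 - 8 ≡ 2; y = λ·(6 - 2) - 1 ≡ 10. → (2, 10)
5P: (2, 10) + (2, 3): same x and y₁ ≡ -y₂, so the sum is 𝒪.
5P = 𝒪, so the order is 5.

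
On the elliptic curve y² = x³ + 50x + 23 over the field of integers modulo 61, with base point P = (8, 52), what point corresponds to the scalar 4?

Repeated addition: build up to 4P.
2P: tangent at (8, 52): λ = (3·8² + 50)/(2·52) ≡ 59/43. 43⁻¹ ≡ 44 (mod 61) since 43·44 = 1892 ≡ 1, so λ ≡ 59·44 ≡ 34.
  x = λ² - 8 - 8 = 1156 - 16 ≡ 42; y = λ·(8 - 42) - 52 ≡ 12. → (42, 12)
3P: (42, 12) + (8, 52). λ = (52 - 12)/(8 - 42) ≡ 40/27 mod 61. 27⁻¹ ≡ 52 (mod 61), so λ ≡ 6.
  x = λ² - 42 - 8 = 36 - 50 ≡ 47; y = λ·(42 - 47) - 12 ≡ 19. → (47, 19)
4P: (47, 19) + (8, 52). λ = (52 - 19)/(8 - 47) ≡ 33/22 mod 61. 22⁻¹ ≡ 25 (mod 61), so λ ≡ 32.
  x = λ² - 47 - 8 = 1024 - 55 ≡ 54; y = λ·(47 - 54) - 19 ≡ 1. → (54, 1)

(54, 1)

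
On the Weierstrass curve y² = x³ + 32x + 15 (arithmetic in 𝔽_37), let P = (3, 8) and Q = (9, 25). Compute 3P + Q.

(11, 25)

First 3P:
Repeated addition: build up to 3P.
2P: tangent at (3, 8): λ = (3·3² + 32)/(2·8) ≡ 22/16. 16⁻¹ ≡ 7 (mod 37), so λ ≡ 22·7 ≡ 6.
  x = λ² - 3 - 3 = 36 - 6 ≡ 30; y = λ·(3 - 30) - 8 ≡ 15. → (30, 15)
3P: (30, 15) + (3, 8). λ = (8 - 15)/(3 - 30) ≡ 30/10 mod 37. 10⁻¹ ≡ 26 (mod 37), so λ ≡ 3.
  x = λ² - 30 - 3 = 9 - 33 ≡ 13; y = λ·(30 - 13) - 15 ≡ 36. → (13, 36)
3P = (13, 36).
Finally 3P + Q:
(13, 36) + (9, 25). λ = (25 - 36)/(9 - 13) ≡ 26/33 mod 37. 33⁻¹ ≡ 9 (mod 37), so λ ≡ 12.
  x = λ² - 13 - 9 = 144 - 22 ≡ 11; y = λ·(13 - 11) - 36 ≡ 25. → (11, 25)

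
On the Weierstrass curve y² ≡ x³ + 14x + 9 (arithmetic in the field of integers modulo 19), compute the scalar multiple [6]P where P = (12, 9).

Repeated addition: build up to 6P.
2P: tangent at (12, 9): λ = (3·12² + 14)/(2·9) ≡ 9/18. 18⁻¹ ≡ 18 (mod 19), so λ ≡ 9·18 ≡ 10.
  x = λ² - 12 - 12 = 100 - 24 ≡ 0; y = λ·(12 - 0) - 9 ≡ 16. → (0, 16)
3P: (0, 16) + (12, 9). λ = (9 - 16)/(12 - 0) ≡ 12/12 mod 19. 12⁻¹ ≡ 8 (mod 19), so λ ≡ 1.
  x = λ² - 0 - 12 = 1 - 12 ≡ 8; y = λ·(0 - 8) - 16 ≡ 14. → (8, 14)
4P: (8, 14) + (12, 9). λ = (9 - 14)/(12 - 8) ≡ 14/4 mod 19. 4⁻¹ ≡ 5 (mod 19), so λ ≡ 13.
  x = λ² - 8 - 12 = 169 - 20 ≡ 16; y = λ·(8 - 16) - 14 ≡ 15. → (16, 15)
5P: (16, 15) + (12, 9). λ = (9 - 15)/(12 - 16) ≡ 13/15 mod 19. 15⁻¹ ≡ 14 (mod 19) since 15·14 = 210 ≡ 1, so λ ≡ 11.
  x = λ² - 16 - 12 = 121 - 28 ≡ 17; y = λ·(16 - 17) - 15 ≡ 12. → (17, 12)
6P: (17, 12) + (12, 9). λ = (9 - 12)/(12 - 17) ≡ 16/14 mod 19. 14⁻¹ ≡ 15 (mod 19), so λ ≡ 12.
  x = λ² - 17 - 12 = 144 - 29 ≡ 1; y = λ·(17 - 1) - 12 ≡ 9. → (1, 9)

(1, 9)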